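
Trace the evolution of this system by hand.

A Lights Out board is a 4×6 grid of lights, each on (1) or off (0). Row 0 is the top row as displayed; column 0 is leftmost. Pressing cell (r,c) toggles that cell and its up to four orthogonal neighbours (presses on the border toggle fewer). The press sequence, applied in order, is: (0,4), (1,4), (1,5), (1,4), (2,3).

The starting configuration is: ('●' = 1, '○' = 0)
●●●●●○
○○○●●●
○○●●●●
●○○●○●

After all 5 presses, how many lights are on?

6

[0] ●●●●●○
○○○●●●
○○●●●●
●○○●○●
[1] ●●●○○●
○○○●○●
○○●●●●
●○○●○●
[2] ●●●○●●
○○○○●○
○○●●○●
●○○●○●
[3] ●●●○●○
○○○○○●
○○●●○○
●○○●○●
[4] ●●●○○○
○○○●●○
○○●●●○
●○○●○●
[5] ●●●○○○
○○○○●○
○○○○○○
●○○○○●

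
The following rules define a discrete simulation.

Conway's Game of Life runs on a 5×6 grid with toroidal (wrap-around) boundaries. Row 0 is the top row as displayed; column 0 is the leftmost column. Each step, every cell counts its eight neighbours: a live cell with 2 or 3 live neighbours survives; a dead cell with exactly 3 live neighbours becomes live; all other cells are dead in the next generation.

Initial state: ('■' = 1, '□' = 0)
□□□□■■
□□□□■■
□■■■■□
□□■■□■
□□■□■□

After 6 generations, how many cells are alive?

t=0: □□□□■■
□□□□■■
□■■■■□
□□■■□■
□□■□■□
t=1: □□□□□□
■□■□□□
■■□□□□
□□□□□■
□□■□□□
t=2: □■□□□□
■□□□□□
■■□□□■
■■□□□□
□□□□□□
t=3: □□□□□□
□□□□□■
□□□□□■
□■□□□■
■■□□□□
t=4: ■□□□□□
□□□□□□
□□□□■■
□■□□□■
■■□□□□
t=5: ■■□□□□
□□□□□■
■□□□■■
□■□□■■
□■□□□■
t=6: □■□□□■
□■□□■□
□□□□□□
□■□□□□
□■■□■■

9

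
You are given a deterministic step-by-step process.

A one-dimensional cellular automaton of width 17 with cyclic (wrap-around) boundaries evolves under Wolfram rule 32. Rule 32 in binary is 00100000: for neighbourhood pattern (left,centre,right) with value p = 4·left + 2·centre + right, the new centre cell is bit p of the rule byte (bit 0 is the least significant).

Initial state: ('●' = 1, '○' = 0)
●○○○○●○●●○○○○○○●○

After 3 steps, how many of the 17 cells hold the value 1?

0

t=0: ●○○○○●○●●○○○○○○●○
t=1: ○○○○○○●○○○○○○○○○●
t=2: ○○○○○○○○○○○○○○○○○
t=3: ○○○○○○○○○○○○○○○○○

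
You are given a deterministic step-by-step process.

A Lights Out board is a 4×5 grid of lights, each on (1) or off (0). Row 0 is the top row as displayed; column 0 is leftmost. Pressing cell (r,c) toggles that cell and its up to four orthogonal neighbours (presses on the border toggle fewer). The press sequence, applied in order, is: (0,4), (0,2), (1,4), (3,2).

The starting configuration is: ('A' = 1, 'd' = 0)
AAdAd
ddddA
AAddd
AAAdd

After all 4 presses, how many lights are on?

k=0  AAdAd
ddddA
AAddd
AAAdd
k=1  AAddA
ddddd
AAddd
AAAdd
k=2  AdAAA
ddAdd
AAddd
AAAdd
k=3  AdAAd
ddAAA
AAddA
AAAdd
k=4  AdAAd
ddAAA
AAAdA
AddAd

12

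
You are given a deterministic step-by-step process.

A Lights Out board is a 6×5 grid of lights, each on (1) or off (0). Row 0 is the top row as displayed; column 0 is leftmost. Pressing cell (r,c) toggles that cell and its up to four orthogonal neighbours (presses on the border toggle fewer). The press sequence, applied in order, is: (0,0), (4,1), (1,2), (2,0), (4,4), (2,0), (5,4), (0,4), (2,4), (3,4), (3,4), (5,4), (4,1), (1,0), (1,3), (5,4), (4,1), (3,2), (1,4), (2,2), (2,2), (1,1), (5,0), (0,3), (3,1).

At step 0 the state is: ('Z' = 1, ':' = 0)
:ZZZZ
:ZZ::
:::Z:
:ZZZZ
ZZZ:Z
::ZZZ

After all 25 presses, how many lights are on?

16

gen 0: :ZZZZ
:ZZ::
:::Z:
:ZZZZ
ZZZ:Z
::ZZZ
gen 1: Z:ZZZ
ZZZ::
:::Z:
:ZZZZ
ZZZ:Z
::ZZZ
gen 2: Z:ZZZ
ZZZ::
:::Z:
::ZZZ
::::Z
:ZZZZ
gen 3: Z::ZZ
Z::Z:
::ZZ:
::ZZZ
::::Z
:ZZZZ
gen 4: Z::ZZ
:::Z:
ZZZZ:
Z:ZZZ
::::Z
:ZZZZ
gen 5: Z::ZZ
:::Z:
ZZZZ:
Z:ZZ:
:::Z:
:ZZZ:
gen 6: Z::ZZ
Z::Z:
::ZZ:
::ZZ:
:::Z:
:ZZZ:
gen 7: Z::ZZ
Z::Z:
::ZZ:
::ZZ:
:::ZZ
:ZZ:Z
gen 8: Z::::
Z::ZZ
::ZZ:
::ZZ:
:::ZZ
:ZZ:Z
gen 9: Z::::
Z::Z:
::Z:Z
::ZZZ
:::ZZ
:ZZ:Z
gen 10: Z::::
Z::Z:
::Z::
::Z::
:::Z:
:ZZ:Z
gen 11: Z::::
Z::Z:
::Z:Z
::ZZZ
:::ZZ
:ZZ:Z
gen 12: Z::::
Z::Z:
::Z:Z
::ZZZ
:::Z:
:ZZZ:
gen 13: Z::::
Z::Z:
::Z:Z
:ZZZZ
ZZZZ:
::ZZ:
gen 14: :::::
:Z:Z:
Z:Z:Z
:ZZZZ
ZZZZ:
::ZZ:
gen 15: :::Z:
:ZZ:Z
Z:ZZZ
:ZZZZ
ZZZZ:
::ZZ:
gen 16: :::Z:
:ZZ:Z
Z:ZZZ
:ZZZZ
ZZZZZ
::Z:Z
gen 17: :::Z:
:ZZ:Z
Z:ZZZ
::ZZZ
:::ZZ
:ZZ:Z
gen 18: :::Z:
:ZZ:Z
Z::ZZ
:Z::Z
::ZZZ
:ZZ:Z
gen 19: :::ZZ
:ZZZ:
Z::Z:
:Z::Z
::ZZZ
:ZZ:Z
gen 20: :::ZZ
:Z:Z:
ZZZ::
:ZZ:Z
::ZZZ
:ZZ:Z
gen 21: :::ZZ
:ZZZ:
Z::Z:
:Z::Z
::ZZZ
:ZZ:Z
gen 22: :Z:ZZ
Z::Z:
ZZ:Z:
:Z::Z
::ZZZ
:ZZ:Z
gen 23: :Z:ZZ
Z::Z:
ZZ:Z:
:Z::Z
Z:ZZZ
Z:Z:Z
gen 24: :ZZ::
Z::::
ZZ:Z:
:Z::Z
Z:ZZZ
Z:Z:Z
gen 25: :ZZ::
Z::::
Z::Z:
Z:Z:Z
ZZZZZ
Z:Z:Z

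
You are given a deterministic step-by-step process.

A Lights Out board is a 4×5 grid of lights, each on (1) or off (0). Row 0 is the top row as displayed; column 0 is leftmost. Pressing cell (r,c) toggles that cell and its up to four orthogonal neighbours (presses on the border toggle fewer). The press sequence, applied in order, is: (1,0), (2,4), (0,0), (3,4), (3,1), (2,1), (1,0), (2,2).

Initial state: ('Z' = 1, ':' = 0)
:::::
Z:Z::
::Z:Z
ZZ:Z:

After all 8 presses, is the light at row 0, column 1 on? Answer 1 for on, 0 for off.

1

k=0  :::::
Z:Z::
::Z:Z
ZZ:Z:
k=1  Z::::
:ZZ::
Z:Z:Z
ZZ:Z:
k=2  Z::::
:ZZ:Z
Z:ZZ:
ZZ:ZZ
k=3  :Z:::
ZZZ:Z
Z:ZZ:
ZZ:ZZ
k=4  :Z:::
ZZZ:Z
Z:ZZZ
ZZ:::
k=5  :Z:::
ZZZ:Z
ZZZZZ
::Z::
k=6  :Z:::
Z:Z:Z
:::ZZ
:ZZ::
k=7  ZZ:::
:ZZ:Z
Z::ZZ
:ZZ::
k=8  ZZ:::
:Z::Z
ZZZ:Z
:Z:::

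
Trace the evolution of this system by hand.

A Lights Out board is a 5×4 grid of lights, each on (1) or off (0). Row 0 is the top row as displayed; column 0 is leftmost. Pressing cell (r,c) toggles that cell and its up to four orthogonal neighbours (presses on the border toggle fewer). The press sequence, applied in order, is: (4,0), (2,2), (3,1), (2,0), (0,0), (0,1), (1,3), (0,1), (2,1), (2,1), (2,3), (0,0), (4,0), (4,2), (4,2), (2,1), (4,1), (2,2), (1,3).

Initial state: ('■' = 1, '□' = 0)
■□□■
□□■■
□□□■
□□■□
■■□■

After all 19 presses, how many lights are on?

gen 0: ■□□■
□□■■
□□□■
□□■□
■■□■
gen 1: ■□□■
□□■■
□□□■
■□■□
□□□■
gen 2: ■□□■
□□□■
□■■□
■□□□
□□□■
gen 3: ■□□■
□□□■
□□■□
□■■□
□■□■
gen 4: ■□□■
■□□■
■■■□
■■■□
□■□■
gen 5: □■□■
□□□■
■■■□
■■■□
□■□■
gen 6: ■□■■
□■□■
■■■□
■■■□
□■□■
gen 7: ■□■□
□■■□
■■■■
■■■□
□■□■
gen 8: □■□□
□□■□
■■■■
■■■□
□■□■
gen 9: □■□□
□■■□
□□□■
■□■□
□■□■
gen 10: □■□□
□□■□
■■■■
■■■□
□■□■
gen 11: □■□□
□□■■
■■□□
■■■■
□■□■
gen 12: ■□□□
■□■■
■■□□
■■■■
□■□■
gen 13: ■□□□
■□■■
■■□□
□■■■
■□□■
gen 14: ■□□□
■□■■
■■□□
□■□■
■■■□
gen 15: ■□□□
■□■■
■■□□
□■■■
■□□■
gen 16: ■□□□
■■■■
□□■□
□□■■
■□□■
gen 17: ■□□□
■■■■
□□■□
□■■■
□■■■
gen 18: ■□□□
■■□■
□■□■
□■□■
□■■■
gen 19: ■□□■
■■■□
□■□□
□■□■
□■■■

11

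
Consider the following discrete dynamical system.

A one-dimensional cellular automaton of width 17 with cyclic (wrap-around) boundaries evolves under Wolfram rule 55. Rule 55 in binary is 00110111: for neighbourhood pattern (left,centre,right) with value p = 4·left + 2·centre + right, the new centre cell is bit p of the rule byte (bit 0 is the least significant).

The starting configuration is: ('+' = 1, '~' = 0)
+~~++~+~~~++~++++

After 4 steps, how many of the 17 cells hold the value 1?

10

[0] +~~++~+~~~++~++++
[1] ~++~~+++++~~+~~~~
[2] +~~++~~~~~+++++++
[3] ~++~~+++++~~~~~~~
[4] +~~++~~~~~+++++++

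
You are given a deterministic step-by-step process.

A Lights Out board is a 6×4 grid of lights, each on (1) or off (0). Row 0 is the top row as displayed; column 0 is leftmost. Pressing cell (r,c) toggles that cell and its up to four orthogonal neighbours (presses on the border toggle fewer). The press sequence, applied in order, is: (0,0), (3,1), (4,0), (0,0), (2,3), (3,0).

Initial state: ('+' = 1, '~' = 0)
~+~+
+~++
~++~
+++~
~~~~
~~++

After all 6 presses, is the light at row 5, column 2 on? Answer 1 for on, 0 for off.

gen 0: ~+~+
+~++
~++~
+++~
~~~~
~~++
gen 1: +~~+
~~++
~++~
+++~
~~~~
~~++
gen 2: +~~+
~~++
~~+~
~~~~
~+~~
~~++
gen 3: +~~+
~~++
~~+~
+~~~
+~~~
+~++
gen 4: ~+~+
+~++
~~+~
+~~~
+~~~
+~++
gen 5: ~+~+
+~+~
~~~+
+~~+
+~~~
+~++
gen 6: ~+~+
+~+~
+~~+
~+~+
~~~~
+~++

1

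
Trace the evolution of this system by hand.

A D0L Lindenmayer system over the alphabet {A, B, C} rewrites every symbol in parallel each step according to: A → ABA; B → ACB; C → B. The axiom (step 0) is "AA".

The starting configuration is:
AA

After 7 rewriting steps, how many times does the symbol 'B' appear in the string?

[0] AA
[1] ABAABA
[2] ABAACBABAABAACBABA
[3] ABAACBABAABABACBABAACBABAABAACBABAABABACBABAACBABA
[4] ABAACBABAABABACBABAACBABAABAACBABAACBABABACBABAACBABAABABA…ABACBABAACBABAABAACBABAACBABABACBABAACBABAABABACBABAACBABA  (len 138)
[5] ABAACBABAABABACBABAACBABAABAACBABAACBABABACBABAACBABAABABA…ABACBABAACBABAABAACBABAACBABABACBABAACBABAABABACBABAACBABA  (len 378)
[6] ABAACBABAABABACBABAACBABAABAACBABAACBABABACBABAACBABAABABA…ABACBABAACBABAABAACBABAACBABABACBABAACBABAABABACBABAACBABA  (len 1034)
[7] ABAACBABAABABACBABAACBABAABAACBABAACBABABACBABAACBABAABABA…ABACBABAACBABAABAACBABAACBABABACBABAACBABAABABACBABAACBABA  (len 2826)

1034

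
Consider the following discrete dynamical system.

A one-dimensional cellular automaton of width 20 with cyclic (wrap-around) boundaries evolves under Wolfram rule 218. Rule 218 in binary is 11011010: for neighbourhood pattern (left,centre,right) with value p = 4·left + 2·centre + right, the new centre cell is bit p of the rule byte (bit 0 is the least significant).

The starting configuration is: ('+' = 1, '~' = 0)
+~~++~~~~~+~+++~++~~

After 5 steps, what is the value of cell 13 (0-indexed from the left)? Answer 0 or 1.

1

gen 0: +~~++~~~~~+~+++~++~~
gen 1: ~+++++~~~+~~+++~++++
gen 2: ~++++++~+~+++++~++++
gen 3: ~++++++~~~+++++~++++
gen 4: ~+++++++~++++++~++++
gen 5: ~+++++++~++++++~++++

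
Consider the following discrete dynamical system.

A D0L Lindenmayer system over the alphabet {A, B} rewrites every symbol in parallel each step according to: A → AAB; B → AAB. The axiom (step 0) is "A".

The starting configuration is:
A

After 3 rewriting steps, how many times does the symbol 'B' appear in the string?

k=0  A
k=1  AAB
k=2  AABAABAAB
k=3  AABAABAABAABAABAABAABAABAAB

9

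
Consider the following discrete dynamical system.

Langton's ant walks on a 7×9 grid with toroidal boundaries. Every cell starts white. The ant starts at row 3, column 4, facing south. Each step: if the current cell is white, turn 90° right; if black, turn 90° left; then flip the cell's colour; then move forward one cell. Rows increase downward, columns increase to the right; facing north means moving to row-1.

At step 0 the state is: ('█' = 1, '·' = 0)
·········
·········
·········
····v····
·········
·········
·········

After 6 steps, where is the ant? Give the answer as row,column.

4,5

0) ·········
·········
·········
····v····
·········
·········
·········
1) ·········
·········
·········
···<█····
·········
·········
·········
2) ·········
·········
···^·····
···██····
·········
·········
·········
3) ·········
·········
···█>····
···██····
·········
·········
·········
4) ·········
·········
···██····
···█v····
·········
·········
·········
5) ·········
·········
···██····
···█·>···
·········
·········
·········
6) ·········
·········
···██····
···█·█···
·····v···
·········
·········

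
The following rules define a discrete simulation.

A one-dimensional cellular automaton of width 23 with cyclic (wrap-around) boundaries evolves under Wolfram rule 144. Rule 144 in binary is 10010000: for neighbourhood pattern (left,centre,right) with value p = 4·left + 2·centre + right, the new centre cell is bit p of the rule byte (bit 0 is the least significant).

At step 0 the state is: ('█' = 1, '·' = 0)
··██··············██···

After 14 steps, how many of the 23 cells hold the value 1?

t=0: ··██··············██···
t=1: ····█···············█··
t=2: ·····█···············█·
t=3: ······█···············█
t=4: █······█···············
t=5: ·█······█··············
t=6: ··█······█·············
t=7: ···█······█············
t=8: ····█······█···········
t=9: ·····█······█··········
t=10: ······█······█·········
t=11: ·······█······█········
t=12: ········█······█·······
t=13: ·········█······█······
t=14: ··········█······█·····

2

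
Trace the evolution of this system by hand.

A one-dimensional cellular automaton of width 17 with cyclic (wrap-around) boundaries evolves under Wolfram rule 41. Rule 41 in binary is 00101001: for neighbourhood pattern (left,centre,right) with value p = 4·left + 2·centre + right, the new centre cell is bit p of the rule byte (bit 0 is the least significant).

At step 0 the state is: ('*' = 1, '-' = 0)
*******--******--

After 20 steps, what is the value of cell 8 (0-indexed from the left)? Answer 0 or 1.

0

step 0: *******--******--
step 1: *--------*-------
step 2: --******---*****-
step 3: *-*------*-*-----
step 4: -*--****--*--***-
step 5: ----*--------*---
step 6: ***---******---**
step 7: ----*-*------*-*-
step 8: ***--*--****--*--
step 9: *-------*--------
step 10: --*****---******-
step 11: *-*-----*-*------
step 12: -*--***--*--****-
step 13: ----*-------*----
step 14: ***---*****---***
step 15: ----*-*-----*-*--
step 16: ***--*--***--*--*
step 17: --------*-------*
step 18: -******---*****--
step 19: -*------*-*-----*
step 20: *--****--*--***--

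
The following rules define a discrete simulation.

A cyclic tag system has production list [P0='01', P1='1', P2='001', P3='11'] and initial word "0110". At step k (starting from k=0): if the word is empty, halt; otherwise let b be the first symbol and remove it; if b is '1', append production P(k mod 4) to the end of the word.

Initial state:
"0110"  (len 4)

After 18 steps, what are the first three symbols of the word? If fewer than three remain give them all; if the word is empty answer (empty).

0) "0110"  (len 4)
1) "110"  (len 3)
2) "101"  (len 3)
3) "01001"  (len 5)
4) "1001"  (len 4)
5) "00101"  (len 5)
6) "0101"  (len 4)
7) "101"  (len 3)
8) "0111"  (len 4)
9) "111"  (len 3)
10) "111"  (len 3)
11) "11001"  (len 5)
12) "100111"  (len 6)
13) "0011101"  (len 7)
14) "011101"  (len 6)
15) "11101"  (len 5)
16) "110111"  (len 6)
17) "1011101"  (len 7)
18) "0111011"  (len 7)

011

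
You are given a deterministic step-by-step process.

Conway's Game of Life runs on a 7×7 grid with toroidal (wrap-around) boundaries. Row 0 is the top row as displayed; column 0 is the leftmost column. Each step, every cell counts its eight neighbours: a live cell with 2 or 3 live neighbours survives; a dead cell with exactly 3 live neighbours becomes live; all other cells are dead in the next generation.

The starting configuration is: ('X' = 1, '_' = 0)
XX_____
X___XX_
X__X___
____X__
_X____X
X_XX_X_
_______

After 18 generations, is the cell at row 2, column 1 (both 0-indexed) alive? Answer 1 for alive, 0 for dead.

0

step 0: XX_____
X___XX_
X__X___
____X__
_X____X
X_XX_X_
_______
step 1: XX____X
X___X__
___X_XX
X______
XXXXXXX
XXX___X
X_X___X
step 2: _____X_
_X__X__
X___XXX
_______
___XXX_
____X__
__X__X_
step 3: ____XX_
X___X__
X___XXX
___X___
___XXX_
_______
____XX_
step 4: ___X__X
X__X___
X__XXXX
___X___
___XX__
___X___
____XX_
step 5: ___X_XX
X_XX___
X_XX_XX
__X___X
__XXX__
___X_X_
___XXX_
step 6: _____XX
X______
X___XX_
X_____X
__X_XX_
_____X_
__XX___
step 7: ______X
X___X__
XX___X_
XX_X___
____XX_
__X__X_
____XXX
step 8: X___X_X
XX___X_
__X_X__
XXX__X_
_XXXXXX
___X___
____X_X
step 9: _X__X__
XX_XXX_
__XXXX_
X______
_____XX
X_____X
X__XX_X
step 10: _X_____
XX____X
X_X__X_
___X___
_____X_
____X__
_X_XX_X
step 11: _X___XX
__X___X
X_X____
____X_X
____X__
___XX__
X_XXXX_
step 12: _X_____
__X__XX
XX_X_XX
___X_X_
____X__
__X____
XXX____
step 13: ______X
__X_XX_
XX_X___
X_XX_X_
___XX__
__XX___
X_X____
step 14: _X_X_XX
XXXXXXX
X____X_
X_____X
_X_____
_XX_X__
_XXX___
step 15: _______
___X___
__XX___
XX____X
_XX____
X______
_____X_
step 16: _______
__XX___
XXXX___
X__X___
__X___X
_X_____
_______
step 17: _______
___X___
X___X__
X__X__X
XXX____
_______
_______
step 18: _______
_______
X__XX_X
__XX__X
XXX___X
_X_____
_______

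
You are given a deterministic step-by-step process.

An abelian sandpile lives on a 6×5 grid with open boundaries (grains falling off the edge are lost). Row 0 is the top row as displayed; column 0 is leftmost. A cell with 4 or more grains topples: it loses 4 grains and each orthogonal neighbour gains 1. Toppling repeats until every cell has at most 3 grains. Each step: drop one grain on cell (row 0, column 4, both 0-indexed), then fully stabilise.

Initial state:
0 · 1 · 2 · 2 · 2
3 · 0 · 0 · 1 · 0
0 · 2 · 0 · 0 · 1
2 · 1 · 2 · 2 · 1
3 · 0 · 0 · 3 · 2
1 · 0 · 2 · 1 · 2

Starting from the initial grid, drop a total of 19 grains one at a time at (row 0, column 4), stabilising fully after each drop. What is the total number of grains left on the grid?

k=0  0 · 1 · 2 · 2 · 2
3 · 0 · 0 · 1 · 0
0 · 2 · 0 · 0 · 1
2 · 1 · 2 · 2 · 1
3 · 0 · 0 · 3 · 2
1 · 0 · 2 · 1 · 2
k=1  0 · 1 · 2 · 2 · 3
3 · 0 · 0 · 1 · 0
0 · 2 · 0 · 0 · 1
2 · 1 · 2 · 2 · 1
3 · 0 · 0 · 3 · 2
1 · 0 · 2 · 1 · 2
k=2  0 · 1 · 2 · 3 · 0
3 · 0 · 0 · 1 · 1
0 · 2 · 0 · 0 · 1
2 · 1 · 2 · 2 · 1
3 · 0 · 0 · 3 · 2
1 · 0 · 2 · 1 · 2
k=3  0 · 1 · 2 · 3 · 1
3 · 0 · 0 · 1 · 1
0 · 2 · 0 · 0 · 1
2 · 1 · 2 · 2 · 1
3 · 0 · 0 · 3 · 2
1 · 0 · 2 · 1 · 2
k=4  0 · 1 · 2 · 3 · 2
3 · 0 · 0 · 1 · 1
0 · 2 · 0 · 0 · 1
2 · 1 · 2 · 2 · 1
3 · 0 · 0 · 3 · 2
1 · 0 · 2 · 1 · 2
k=5  0 · 1 · 2 · 3 · 3
3 · 0 · 0 · 1 · 1
0 · 2 · 0 · 0 · 1
2 · 1 · 2 · 2 · 1
3 · 0 · 0 · 3 · 2
1 · 0 · 2 · 1 · 2
k=6  0 · 1 · 3 · 0 · 1
3 · 0 · 0 · 2 · 2
0 · 2 · 0 · 0 · 1
2 · 1 · 2 · 2 · 1
3 · 0 · 0 · 3 · 2
1 · 0 · 2 · 1 · 2
k=7  0 · 1 · 3 · 0 · 2
3 · 0 · 0 · 2 · 2
0 · 2 · 0 · 0 · 1
2 · 1 · 2 · 2 · 1
3 · 0 · 0 · 3 · 2
1 · 0 · 2 · 1 · 2
k=8  0 · 1 · 3 · 0 · 3
3 · 0 · 0 · 2 · 2
0 · 2 · 0 · 0 · 1
2 · 1 · 2 · 2 · 1
3 · 0 · 0 · 3 · 2
1 · 0 · 2 · 1 · 2
k=9  0 · 1 · 3 · 1 · 0
3 · 0 · 0 · 2 · 3
0 · 2 · 0 · 0 · 1
2 · 1 · 2 · 2 · 1
3 · 0 · 0 · 3 · 2
1 · 0 · 2 · 1 · 2
k=10  0 · 1 · 3 · 1 · 1
3 · 0 · 0 · 2 · 3
0 · 2 · 0 · 0 · 1
2 · 1 · 2 · 2 · 1
3 · 0 · 0 · 3 · 2
1 · 0 · 2 · 1 · 2
k=11  0 · 1 · 3 · 1 · 2
3 · 0 · 0 · 2 · 3
0 · 2 · 0 · 0 · 1
2 · 1 · 2 · 2 · 1
3 · 0 · 0 · 3 · 2
1 · 0 · 2 · 1 · 2
k=12  0 · 1 · 3 · 1 · 3
3 · 0 · 0 · 2 · 3
0 · 2 · 0 · 0 · 1
2 · 1 · 2 · 2 · 1
3 · 0 · 0 · 3 · 2
1 · 0 · 2 · 1 · 2
k=13  0 · 1 · 3 · 2 · 1
3 · 0 · 0 · 3 · 0
0 · 2 · 0 · 0 · 2
2 · 1 · 2 · 2 · 1
3 · 0 · 0 · 3 · 2
1 · 0 · 2 · 1 · 2
k=14  0 · 1 · 3 · 2 · 2
3 · 0 · 0 · 3 · 0
0 · 2 · 0 · 0 · 2
2 · 1 · 2 · 2 · 1
3 · 0 · 0 · 3 · 2
1 · 0 · 2 · 1 · 2
k=15  0 · 1 · 3 · 2 · 3
3 · 0 · 0 · 3 · 0
0 · 2 · 0 · 0 · 2
2 · 1 · 2 · 2 · 1
3 · 0 · 0 · 3 · 2
1 · 0 · 2 · 1 · 2
k=16  0 · 1 · 3 · 3 · 0
3 · 0 · 0 · 3 · 1
0 · 2 · 0 · 0 · 2
2 · 1 · 2 · 2 · 1
3 · 0 · 0 · 3 · 2
1 · 0 · 2 · 1 · 2
k=17  0 · 1 · 3 · 3 · 1
3 · 0 · 0 · 3 · 1
0 · 2 · 0 · 0 · 2
2 · 1 · 2 · 2 · 1
3 · 0 · 0 · 3 · 2
1 · 0 · 2 · 1 · 2
k=18  0 · 1 · 3 · 3 · 2
3 · 0 · 0 · 3 · 1
0 · 2 · 0 · 0 · 2
2 · 1 · 2 · 2 · 1
3 · 0 · 0 · 3 · 2
1 · 0 · 2 · 1 · 2
k=19  0 · 1 · 3 · 3 · 3
3 · 0 · 0 · 3 · 1
0 · 2 · 0 · 0 · 2
2 · 1 · 2 · 2 · 1
3 · 0 · 0 · 3 · 2
1 · 0 · 2 · 1 · 2

43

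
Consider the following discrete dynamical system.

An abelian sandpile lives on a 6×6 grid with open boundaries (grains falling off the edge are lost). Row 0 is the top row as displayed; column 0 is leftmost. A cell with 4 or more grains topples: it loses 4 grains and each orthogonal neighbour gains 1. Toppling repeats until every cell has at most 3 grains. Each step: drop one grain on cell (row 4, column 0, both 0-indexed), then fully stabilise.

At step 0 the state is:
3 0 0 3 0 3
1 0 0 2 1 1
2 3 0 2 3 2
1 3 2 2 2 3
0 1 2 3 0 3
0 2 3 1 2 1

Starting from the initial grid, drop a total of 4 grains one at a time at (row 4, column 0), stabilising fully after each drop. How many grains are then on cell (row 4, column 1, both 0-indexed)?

2

step 0: 3 0 0 3 0 3
1 0 0 2 1 1
2 3 0 2 3 2
1 3 2 2 2 3
0 1 2 3 0 3
0 2 3 1 2 1
step 1: 3 0 0 3 0 3
1 0 0 2 1 1
2 3 0 2 3 2
1 3 2 2 2 3
1 1 2 3 0 3
0 2 3 1 2 1
step 2: 3 0 0 3 0 3
1 0 0 2 1 1
2 3 0 2 3 2
1 3 2 2 2 3
2 1 2 3 0 3
0 2 3 1 2 1
step 3: 3 0 0 3 0 3
1 0 0 2 1 1
2 3 0 2 3 2
1 3 2 2 2 3
3 1 2 3 0 3
0 2 3 1 2 1
step 4: 3 0 0 3 0 3
1 0 0 2 1 1
2 3 0 2 3 2
2 3 2 2 2 3
0 2 2 3 0 3
1 2 3 1 2 1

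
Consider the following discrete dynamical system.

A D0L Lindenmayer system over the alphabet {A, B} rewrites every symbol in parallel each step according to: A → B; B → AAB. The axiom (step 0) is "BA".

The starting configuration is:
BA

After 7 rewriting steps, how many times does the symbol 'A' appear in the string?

128

step 0: BA
step 1: AABB
step 2: BBAABAAB
step 3: AABAABBBAABBBAAB
step 4: BBAABBBAABAABAABBBAABAABAABBBAAB
step 5: AABAABBBAABAABAABBBAABBBAABBBAABAABAABBBAABBBAABBBAABAABAABBBAAB
step 6: BBAABBBAABAABAABBBAABBBAABBBAABAABAABBBAABAABAABBBAABAABAA…BAABAABAABBBAABAABAABBBAABAABAABBBAABBBAABBBAABAABAABBBAAB  (len 128)
step 7: AABAABBBAABAABAABBBAABBBAABBBAABAABAABBBAABAABAABBBAABAABA…BAABAABAABBBAABAABAABBBAABAABAABBBAABBBAABBBAABAABAABBBAAB  (len 256)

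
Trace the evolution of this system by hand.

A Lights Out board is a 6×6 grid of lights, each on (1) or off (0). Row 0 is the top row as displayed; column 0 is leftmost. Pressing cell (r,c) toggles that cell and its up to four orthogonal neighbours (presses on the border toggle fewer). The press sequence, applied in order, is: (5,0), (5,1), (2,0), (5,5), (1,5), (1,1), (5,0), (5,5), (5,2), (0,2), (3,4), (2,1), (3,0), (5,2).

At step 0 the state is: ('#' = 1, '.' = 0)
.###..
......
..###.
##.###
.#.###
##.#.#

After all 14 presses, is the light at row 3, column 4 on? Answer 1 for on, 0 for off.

0

[0] .###..
......
..###.
##.###
.#.###
##.#.#
[1] .###..
......
..###.
##.###
##.###
...#.#
[2] .###..
......
..###.
##.###
#..###
####.#
[3] .###..
#.....
#####.
.#.###
#..###
####.#
[4] .###..
#.....
#####.
.#.###
#..##.
#####.
[5] .###.#
#...##
######
.#.###
#..##.
#####.
[6] ..##.#
.##.##
#.####
.#.###
#..##.
#####.
[7] ..##.#
.##.##
#.####
.#.###
...##.
..###.
[8] ..##.#
.##.##
#.####
.#.###
...###
..##.#
[9] ..##.#
.##.##
#.####
.#.###
..####
.#...#
[10] .#...#
.#..##
#.####
.#.###
..####
.#...#
[11] .#...#
.#..##
#.##.#
.#....
..##.#
.#...#
[12] .#...#
....##
.#.#.#
......
..##.#
.#...#
[13] .#...#
....##
##.#.#
##....
#.##.#
.#...#
[14] .#...#
....##
##.#.#
##....
#..#.#
..##.#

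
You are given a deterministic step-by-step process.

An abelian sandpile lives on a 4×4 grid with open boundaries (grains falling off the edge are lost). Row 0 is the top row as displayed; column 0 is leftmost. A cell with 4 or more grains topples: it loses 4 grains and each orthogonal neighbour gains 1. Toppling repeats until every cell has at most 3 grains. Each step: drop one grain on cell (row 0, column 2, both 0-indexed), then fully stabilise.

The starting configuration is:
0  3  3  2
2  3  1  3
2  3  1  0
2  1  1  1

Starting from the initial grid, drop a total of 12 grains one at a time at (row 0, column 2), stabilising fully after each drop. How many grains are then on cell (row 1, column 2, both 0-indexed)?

3

0) 0  3  3  2
2  3  1  3
2  3  1  0
2  1  1  1
1) 1  1  1  3
3  1  3  3
3  0  2  0
2  2  1  1
2) 1  1  2  3
3  1  3  3
3  0  2  0
2  2  1  1
3) 1  1  3  3
3  1  3  3
3  0  2  0
2  2  1  1
4) 1  2  2  1
3  2  1  1
3  0  3  1
2  2  1  1
5) 1  2  3  1
3  2  1  1
3  0  3  1
2  2  1  1
6) 1  3  0  2
3  2  2  1
3  0  3  1
2  2  1  1
7) 1  3  1  2
3  2  2  1
3  0  3  1
2  2  1  1
8) 1  3  2  2
3  2  2  1
3  0  3  1
2  2  1  1
9) 1  3  3  2
3  2  2  1
3  0  3  1
2  2  1  1
10) 2  0  1  3
3  3  3  1
3  0  3  1
2  2  1  1
11) 2  0  2  3
3  3  3  1
3  0  3  1
2  2  1  1
12) 2  0  3  3
3  3  3  1
3  0  3  1
2  2  1  1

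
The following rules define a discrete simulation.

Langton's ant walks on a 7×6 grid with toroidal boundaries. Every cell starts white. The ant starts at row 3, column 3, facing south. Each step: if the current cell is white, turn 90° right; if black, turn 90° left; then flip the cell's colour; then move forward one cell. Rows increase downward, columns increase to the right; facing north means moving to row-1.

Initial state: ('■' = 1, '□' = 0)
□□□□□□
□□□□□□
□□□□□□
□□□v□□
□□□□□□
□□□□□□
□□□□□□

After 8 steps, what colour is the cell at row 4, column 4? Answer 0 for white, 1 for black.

1

[0] □□□□□□
□□□□□□
□□□□□□
□□□v□□
□□□□□□
□□□□□□
□□□□□□
[1] □□□□□□
□□□□□□
□□□□□□
□□<■□□
□□□□□□
□□□□□□
□□□□□□
[2] □□□□□□
□□□□□□
□□^□□□
□□■■□□
□□□□□□
□□□□□□
□□□□□□
[3] □□□□□□
□□□□□□
□□■>□□
□□■■□□
□□□□□□
□□□□□□
□□□□□□
[4] □□□□□□
□□□□□□
□□■■□□
□□■v□□
□□□□□□
□□□□□□
□□□□□□
[5] □□□□□□
□□□□□□
□□■■□□
□□■□>□
□□□□□□
□□□□□□
□□□□□□
[6] □□□□□□
□□□□□□
□□■■□□
□□■□■□
□□□□v□
□□□□□□
□□□□□□
[7] □□□□□□
□□□□□□
□□■■□□
□□■□■□
□□□<■□
□□□□□□
□□□□□□
[8] □□□□□□
□□□□□□
□□■■□□
□□■^■□
□□□■■□
□□□□□□
□□□□□□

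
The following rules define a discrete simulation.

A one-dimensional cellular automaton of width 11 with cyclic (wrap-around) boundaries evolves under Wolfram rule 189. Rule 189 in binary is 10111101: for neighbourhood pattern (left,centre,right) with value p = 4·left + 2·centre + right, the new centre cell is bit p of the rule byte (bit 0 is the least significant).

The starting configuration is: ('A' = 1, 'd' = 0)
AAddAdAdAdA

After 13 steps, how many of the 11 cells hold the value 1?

10

[0] AAddAdAdAdA
[1] AdAdAAAAAAA
[2] dAAAAAAAAAA
[3] AAAAAAAAAAd
[4] AAAAAAAAAdA
[5] AAAAAAAAdAA
[6] AAAAAAAdAAA
[7] AAAAAAdAAAA
[8] AAAAAdAAAAA
[9] AAAAdAAAAAA
[10] AAAdAAAAAAA
[11] AAdAAAAAAAA
[12] AdAAAAAAAAA
[13] dAAAAAAAAAA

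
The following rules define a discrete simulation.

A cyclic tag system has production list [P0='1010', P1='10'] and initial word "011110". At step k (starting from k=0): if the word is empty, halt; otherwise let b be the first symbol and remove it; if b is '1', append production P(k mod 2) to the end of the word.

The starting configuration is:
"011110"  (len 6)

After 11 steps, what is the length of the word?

gen 0: "011110"  (len 6)
gen 1: "11110"  (len 5)
gen 2: "111010"  (len 6)
gen 3: "110101010"  (len 9)
gen 4: "1010101010"  (len 10)
gen 5: "0101010101010"  (len 13)
gen 6: "101010101010"  (len 12)
gen 7: "010101010101010"  (len 15)
gen 8: "10101010101010"  (len 14)
gen 9: "01010101010101010"  (len 17)
gen 10: "1010101010101010"  (len 16)
gen 11: "0101010101010101010"  (len 19)

19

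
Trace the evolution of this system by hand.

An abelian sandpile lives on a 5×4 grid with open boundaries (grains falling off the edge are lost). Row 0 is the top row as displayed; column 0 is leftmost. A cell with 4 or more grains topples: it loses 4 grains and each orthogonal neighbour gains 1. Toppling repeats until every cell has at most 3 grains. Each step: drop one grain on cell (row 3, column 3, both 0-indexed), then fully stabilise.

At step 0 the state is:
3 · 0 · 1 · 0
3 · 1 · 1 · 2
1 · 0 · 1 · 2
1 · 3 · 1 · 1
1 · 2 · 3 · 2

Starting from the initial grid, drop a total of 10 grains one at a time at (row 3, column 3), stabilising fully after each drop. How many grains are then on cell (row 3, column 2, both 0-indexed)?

[0] 3 · 0 · 1 · 0
3 · 1 · 1 · 2
1 · 0 · 1 · 2
1 · 3 · 1 · 1
1 · 2 · 3 · 2
[1] 3 · 0 · 1 · 0
3 · 1 · 1 · 2
1 · 0 · 1 · 2
1 · 3 · 1 · 2
1 · 2 · 3 · 2
[2] 3 · 0 · 1 · 0
3 · 1 · 1 · 2
1 · 0 · 1 · 2
1 · 3 · 1 · 3
1 · 2 · 3 · 2
[3] 3 · 0 · 1 · 0
3 · 1 · 1 · 2
1 · 0 · 1 · 3
1 · 3 · 2 · 0
1 · 2 · 3 · 3
[4] 3 · 0 · 1 · 0
3 · 1 · 1 · 2
1 · 0 · 1 · 3
1 · 3 · 2 · 1
1 · 2 · 3 · 3
[5] 3 · 0 · 1 · 0
3 · 1 · 1 · 2
1 · 0 · 1 · 3
1 · 3 · 2 · 2
1 · 2 · 3 · 3
[6] 3 · 0 · 1 · 0
3 · 1 · 1 · 2
1 · 0 · 1 · 3
1 · 3 · 2 · 3
1 · 2 · 3 · 3
[7] 3 · 0 · 1 · 0
3 · 1 · 1 · 3
1 · 1 · 3 · 0
2 · 1 · 1 · 3
2 · 0 · 2 · 1
[8] 3 · 0 · 1 · 0
3 · 1 · 1 · 3
1 · 1 · 3 · 1
2 · 1 · 2 · 0
2 · 0 · 2 · 2
[9] 3 · 0 · 1 · 0
3 · 1 · 1 · 3
1 · 1 · 3 · 1
2 · 1 · 2 · 1
2 · 0 · 2 · 2
[10] 3 · 0 · 1 · 0
3 · 1 · 1 · 3
1 · 1 · 3 · 1
2 · 1 · 2 · 2
2 · 0 · 2 · 2

2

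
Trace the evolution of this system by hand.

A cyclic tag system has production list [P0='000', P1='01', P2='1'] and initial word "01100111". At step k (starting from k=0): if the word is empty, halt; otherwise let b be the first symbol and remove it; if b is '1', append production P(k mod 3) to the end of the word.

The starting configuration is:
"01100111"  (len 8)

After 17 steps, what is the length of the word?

gen 0: "01100111"  (len 8)
gen 1: "1100111"  (len 7)
gen 2: "10011101"  (len 8)
gen 3: "00111011"  (len 8)
gen 4: "0111011"  (len 7)
gen 5: "111011"  (len 6)
gen 6: "110111"  (len 6)
gen 7: "10111000"  (len 8)
gen 8: "011100001"  (len 9)
gen 9: "11100001"  (len 8)
gen 10: "1100001000"  (len 10)
gen 11: "10000100001"  (len 11)
gen 12: "00001000011"  (len 11)
gen 13: "0001000011"  (len 10)
gen 14: "001000011"  (len 9)
gen 15: "01000011"  (len 8)
gen 16: "1000011"  (len 7)
gen 17: "00001101"  (len 8)

8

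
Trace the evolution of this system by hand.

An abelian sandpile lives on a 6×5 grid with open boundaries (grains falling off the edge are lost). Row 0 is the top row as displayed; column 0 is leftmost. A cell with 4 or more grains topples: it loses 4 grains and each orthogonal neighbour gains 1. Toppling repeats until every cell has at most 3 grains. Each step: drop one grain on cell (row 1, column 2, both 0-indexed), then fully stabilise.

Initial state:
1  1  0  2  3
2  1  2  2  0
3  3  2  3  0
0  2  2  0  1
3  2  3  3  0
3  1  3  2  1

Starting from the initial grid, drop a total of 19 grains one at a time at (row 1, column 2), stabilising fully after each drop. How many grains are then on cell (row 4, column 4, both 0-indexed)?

1

t=0: 1  1  0  2  3
2  1  2  2  0
3  3  2  3  0
0  2  2  0  1
3  2  3  3  0
3  1  3  2  1
t=1: 1  1  0  2  3
2  1  3  2  0
3  3  2  3  0
0  2  2  0  1
3  2  3  3  0
3  1  3  2  1
t=2: 1  1  1  2  3
2  2  0  3  0
3  3  3  3  0
0  2  2  0  1
3  2  3  3  0
3  1  3  2  1
t=3: 1  1  1  2  3
2  2  1  3  0
3  3  3  3  0
0  2  2  0  1
3  2  3  3  0
3  1  3  2  1
t=4: 1  1  1  2  3
2  2  2  3  0
3  3  3  3  0
0  2  2  0  1
3  2  3  3  0
3  1  3  2  1
t=5: 1  1  1  2  3
2  2  3  3  0
3  3  3  3  0
0  2  2  0  1
3  2  3  3  0
3  1  3  2  1
t=6: 2  2  2  3  3
0  1  3  1  1
1  2  2  1  1
1  3  3  1  1
3  2  3  3  0
3  1  3  2  1
t=7: 2  2  3  3  3
0  2  0  2  1
1  2  3  1  1
1  3  3  1  1
3  2  3  3  0
3  1  3  2  1
t=8: 2  2  3  3  3
0  2  1  2  1
1  2  3  1  1
1  3  3  1  1
3  2  3  3  0
3  1  3  2  1
t=9: 2  2  3  3  3
0  2  2  2  1
1  2  3  1  1
1  3  3  1  1
3  2  3  3  0
3  1  3  2  1
t=10: 2  2  3  3  3
0  2  3  2  1
1  2  3  1  1
1  3  3  1  1
3  2  3  3  0
3  1  3  2  1
t=11: 3  0  3  2  0
1  2  0  1  3
2  1  3  3  1
3  2  2  3  1
1  2  3  1  1
1  0  2  0  2
t=12: 3  0  3  2  0
1  2  1  1  3
2  1  3  3  1
3  2  2  3  1
1  2  3  1  1
1  0  2  0  2
t=13: 3  0  3  2  0
1  2  2  1  3
2  1  3  3  1
3  2  2  3  1
1  2  3  1  1
1  0  2  0  2
t=14: 3  0  3  2  0
1  2  3  1  3
2  1  3  3  1
3  2  2  3  1
1  2  3  1  1
1  0  2  0  2
t=15: 3  1  0  3  0
1  3  2  3  3
2  2  2  1  2
3  3  1  1  2
1  3  0  3  1
1  0  3  0  2
t=16: 3  1  0  3  0
1  3  3  3  3
2  2  2  1  2
3  3  1  1  2
1  3  0  3  1
1  0  3  0  2
t=17: 3  2  2  0  2
2  0  2  2  0
2  3  3  2  3
3  3  1  1  2
1  3  0  3  1
1  0  3  0  2
t=18: 3  2  2  0  2
2  0  3  2  0
2  3  3  2  3
3  3  1  1  2
1  3  0  3  1
1  0  3  0  2
t=19: 3  2  3  0  2
3  2  1  3  0
0  2  1  3  3
1  2  3  1  2
3  0  1  3  1
1  1  3  0  2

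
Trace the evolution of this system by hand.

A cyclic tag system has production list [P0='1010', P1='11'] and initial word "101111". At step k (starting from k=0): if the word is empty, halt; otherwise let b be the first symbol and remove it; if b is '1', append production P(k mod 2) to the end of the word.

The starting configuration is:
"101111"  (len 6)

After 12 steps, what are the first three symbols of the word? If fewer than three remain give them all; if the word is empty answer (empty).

101

k=0  "101111"  (len 6)
k=1  "011111010"  (len 9)
k=2  "11111010"  (len 8)
k=3  "11110101010"  (len 11)
k=4  "111010101011"  (len 12)
k=5  "110101010111010"  (len 15)
k=6  "1010101011101011"  (len 16)
k=7  "0101010111010111010"  (len 19)
k=8  "101010111010111010"  (len 18)
k=9  "010101110101110101010"  (len 21)
k=10  "10101110101110101010"  (len 20)
k=11  "01011101011101010101010"  (len 23)
k=12  "1011101011101010101010"  (len 22)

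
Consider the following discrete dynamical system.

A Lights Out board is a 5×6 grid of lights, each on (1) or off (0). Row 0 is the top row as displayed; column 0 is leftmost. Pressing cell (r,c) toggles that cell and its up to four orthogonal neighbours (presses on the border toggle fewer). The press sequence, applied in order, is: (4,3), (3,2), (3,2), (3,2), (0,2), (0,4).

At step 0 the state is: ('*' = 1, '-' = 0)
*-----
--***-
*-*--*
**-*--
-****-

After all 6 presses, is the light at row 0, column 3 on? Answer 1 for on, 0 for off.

0

step 0: *-----
--***-
*-*--*
**-*--
-****-
step 1: *-----
--***-
*-*--*
**----
-*----
step 2: *-----
--***-
*----*
*-**--
-**---
step 3: *-----
--***-
*-*--*
**----
-*----
step 4: *-----
--***-
*----*
*-**--
-**---
step 5: ****--
---**-
*----*
*-**--
-**---
step 6: ***-**
---*--
*----*
*-**--
-**---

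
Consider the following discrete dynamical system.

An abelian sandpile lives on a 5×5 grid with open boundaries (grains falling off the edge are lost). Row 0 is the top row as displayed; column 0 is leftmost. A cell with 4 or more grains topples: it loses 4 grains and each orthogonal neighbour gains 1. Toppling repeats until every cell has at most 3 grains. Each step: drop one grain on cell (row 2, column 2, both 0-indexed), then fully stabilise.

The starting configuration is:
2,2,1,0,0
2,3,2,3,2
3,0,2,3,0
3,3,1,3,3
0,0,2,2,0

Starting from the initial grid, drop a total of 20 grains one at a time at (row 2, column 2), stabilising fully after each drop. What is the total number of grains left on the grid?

[0] 2,2,1,0,0
2,3,2,3,2
3,0,2,3,0
3,3,1,3,3
0,0,2,2,0
[1] 2,2,1,0,0
2,3,2,3,2
3,0,3,3,0
3,3,1,3,3
0,0,2,2,0
[2] 2,3,2,1,0
3,0,1,1,3
3,2,2,2,2
3,3,3,1,0
0,0,2,3,1
[3] 2,3,2,1,0
3,0,1,1,3
3,2,3,2,2
3,3,3,1,0
0,0,2,3,1
[4] 3,3,2,1,0
0,2,2,1,3
2,1,2,3,2
1,2,1,2,0
1,1,3,3,1
[5] 3,3,2,1,0
0,2,2,1,3
2,1,3,3,2
1,2,1,2,0
1,1,3,3,1
[6] 3,3,2,1,0
0,2,3,2,3
2,2,1,0,3
1,2,2,3,0
1,1,3,3,1
[7] 3,3,2,1,0
0,2,3,2,3
2,2,2,0,3
1,2,2,3,0
1,1,3,3,1
[8] 3,3,2,1,0
0,2,3,2,3
2,2,3,0,3
1,2,2,3,0
1,1,3,3,1
[9] 3,3,3,1,0
0,3,0,3,3
2,3,1,1,3
1,2,3,3,0
1,1,3,3,1
[10] 3,3,3,1,0
0,3,0,3,3
2,3,2,1,3
1,2,3,3,0
1,1,3,3,1
[11] 3,3,3,1,0
0,3,0,3,3
2,3,3,1,3
1,2,3,3,0
1,1,3,3,1
[12] 0,2,0,2,0
2,1,3,3,3
3,2,2,3,3
2,0,3,1,1
1,3,1,1,2
[13] 0,2,0,2,0
2,1,3,3,3
3,2,3,3,3
2,0,3,1,1
1,3,1,1,2
[14] 0,2,1,3,1
2,2,1,2,1
3,3,3,2,1
2,1,0,3,2
1,3,2,1,2
[15] 0,2,1,3,1
3,3,2,2,1
0,1,1,3,1
3,2,1,3,2
1,3,2,1,2
[16] 0,2,1,3,1
3,3,2,2,1
0,1,2,3,1
3,2,1,3,2
1,3,2,1,2
[17] 0,2,1,3,1
3,3,2,2,1
0,1,3,3,1
3,2,1,3,2
1,3,2,1,2
[18] 0,2,1,3,1
3,3,3,3,1
0,2,1,1,2
3,2,3,0,3
1,3,2,2,2
[19] 0,2,1,3,1
3,3,3,3,1
0,2,2,1,2
3,2,3,0,3
1,3,2,2,2
[20] 0,2,1,3,1
3,3,3,3,1
0,2,3,1,2
3,2,3,0,3
1,3,2,2,2

49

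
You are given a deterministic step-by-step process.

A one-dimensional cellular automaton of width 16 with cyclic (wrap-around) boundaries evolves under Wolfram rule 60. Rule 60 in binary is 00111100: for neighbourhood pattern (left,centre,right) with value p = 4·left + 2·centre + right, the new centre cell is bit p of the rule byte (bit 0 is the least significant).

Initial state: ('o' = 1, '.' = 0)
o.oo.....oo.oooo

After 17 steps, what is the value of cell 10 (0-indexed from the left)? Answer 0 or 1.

0

gen 0: o.oo.....oo.oooo
gen 1: .oo.o....o.oo...
gen 2: .o.ooo...ooo.o..
gen 3: .ooo..o..o..ooo.
gen 4: .o..o.oo.oo.o..o
gen 5: ooo.ooo.oo.ooo.o
gen 6: ...oo..oo.oo..oo
gen 7: o..o.o.o.oo.o.o.
gen 8: oo.ooooooo.ooooo
gen 9: ..oo......oo....
gen 10: ..o.o.....o.o...
gen 11: ..oooo....oooo..
gen 12: ..o...o...o...o.
gen 13: ..oo..oo..oo..oo
gen 14: o.o.o.o.o.o.o.o.
gen 15: oooooooooooooooo
gen 16: ................
gen 17: ................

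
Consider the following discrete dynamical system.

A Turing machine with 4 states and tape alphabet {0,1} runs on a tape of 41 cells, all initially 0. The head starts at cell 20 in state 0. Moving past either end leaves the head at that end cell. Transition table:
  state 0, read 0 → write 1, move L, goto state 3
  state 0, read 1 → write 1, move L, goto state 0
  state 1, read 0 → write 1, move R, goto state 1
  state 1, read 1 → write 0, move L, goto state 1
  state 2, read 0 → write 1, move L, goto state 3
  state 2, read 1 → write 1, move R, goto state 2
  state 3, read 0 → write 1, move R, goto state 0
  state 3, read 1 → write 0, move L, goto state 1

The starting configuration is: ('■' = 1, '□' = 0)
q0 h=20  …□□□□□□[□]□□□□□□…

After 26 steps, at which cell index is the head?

8

[0] q0 h=20  …□□□□□□[□]□□□□□□…
[1] q3 h=19  …□□□□□□[□]■□□□□□…
[2] q0 h=20  …□□□□□■[■]□□□□□□…
[3] q0 h=19  …□□□□□□[■]■□□□□□…
[4] q0 h=18  …□□□□□□[□]■■□□□□…
[5] q3 h=17  …□□□□□□[□]■■■□□□…
[6] q0 h=18  …□□□□□■[■]■■□□□□…
[7] q0 h=17  …□□□□□□[■]■■■□□□…
[8] q0 h=16  …□□□□□□[□]■■■■□□…
[9] q3 h=15  …□□□□□□[□]■■■■■□…
[10] q0 h=16  …□□□□□■[■]■■■■□□…
[11] q0 h=15  …□□□□□□[■]■■■■■□…
[12] q0 h=14  …□□□□□□[□]■■■■■■…
[13] q3 h=13  …□□□□□□[□]■■■■■■…
[14] q0 h=14  …□□□□□■[■]■■■■■■…
[15] q0 h=13  …□□□□□□[■]■■■■■■…
[16] q0 h=12  …□□□□□□[□]■■■■■■…
[17] q3 h=11  …□□□□□□[□]■■■■■■…
[18] q0 h=12  …□□□□□■[■]■■■■■■…
[19] q0 h=11  …□□□□□□[■]■■■■■■…
[20] q0 h=10  …□□□□□□[□]■■■■■■…
[21] q3 h= 9  …□□□□□□[□]■■■■■■…
[22] q0 h=10  …□□□□□■[■]■■■■■■…
[23] q0 h= 9  …□□□□□□[■]■■■■■■…
[24] q0 h= 8  …□□□□□□[□]■■■■■■…
[25] q3 h= 7  …□□□□□□[□]■■■■■■…
[26] q0 h= 8  …□□□□□■[■]■■■■■■…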